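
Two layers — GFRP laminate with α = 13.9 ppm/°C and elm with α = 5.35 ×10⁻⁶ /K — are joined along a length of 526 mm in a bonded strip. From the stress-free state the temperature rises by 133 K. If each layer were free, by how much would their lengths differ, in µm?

Δα = |13.9 − 5.35|×10⁻⁶/K = 8.55×10⁻⁶/K.
ΔL_mismatch = Δα·L·ΔT = 8.55×10⁻⁶ × 526.0 mm × 133.0 K = 598 µm.

598 µm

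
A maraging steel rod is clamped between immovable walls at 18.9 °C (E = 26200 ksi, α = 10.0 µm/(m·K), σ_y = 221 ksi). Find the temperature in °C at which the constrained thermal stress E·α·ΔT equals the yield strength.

862 °C

E = 26200 ksi = 180.6 GPa.
σ_y = 221 ksi = 1524 MPa.
E·α·ΔT = 1524 MPa ⇒ ΔT = 1524 / (180.6×10³ × 10.0×10⁻⁶) = 843.5 K.
T = 18.9 + 843.5 = 862.4 °C.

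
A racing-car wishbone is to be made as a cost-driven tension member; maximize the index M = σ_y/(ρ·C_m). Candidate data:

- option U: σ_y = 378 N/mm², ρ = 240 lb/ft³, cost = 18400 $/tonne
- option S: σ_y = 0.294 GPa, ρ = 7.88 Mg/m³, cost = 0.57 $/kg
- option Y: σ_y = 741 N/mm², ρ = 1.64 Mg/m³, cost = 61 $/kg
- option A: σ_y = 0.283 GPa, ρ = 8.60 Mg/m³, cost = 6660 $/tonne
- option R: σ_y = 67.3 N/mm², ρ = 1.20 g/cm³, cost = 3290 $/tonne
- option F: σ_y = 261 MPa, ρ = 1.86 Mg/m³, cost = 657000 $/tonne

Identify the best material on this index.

After converting to SI:
  option U: σ_y = 378.0 MPa, ρ = 3844 kg/m³, cost = 18.40 $/kg
  option S: σ_y = 294.0 MPa, ρ = 7880 kg/m³, cost = 0.5700 $/kg
  option Y: σ_y = 741.0 MPa, ρ = 1640 kg/m³, cost = 61.00 $/kg
  option A: σ_y = 283.0 MPa, ρ = 8600 kg/m³, cost = 6.660 $/kg
  option R: σ_y = 67.30 MPa, ρ = 1200 kg/m³, cost = 3.290 $/kg
  option F: σ_y = 261.0 MPa, ρ = 1860 kg/m³, cost = 657.0 $/kg
  option S: M = 65.5 kN·m per $
  option R: M = 17.0 kN·m per $
  option Y: M = 7.41 kN·m per $
  option U: M = 5.34 kN·m per $
  option A: M = 4.94 kN·m per $
  option F: M = 0.214 kN·m per $
Option S has the largest M.

option S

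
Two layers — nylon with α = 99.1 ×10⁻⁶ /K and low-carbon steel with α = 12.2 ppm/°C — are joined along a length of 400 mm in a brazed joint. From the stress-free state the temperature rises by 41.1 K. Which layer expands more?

nylon

α(nylon) = 99.1×10⁻⁶/K vs α(low-carbon steel) = 12.2×10⁻⁶/K.
Higher α expands more for the same ΔT: nylon.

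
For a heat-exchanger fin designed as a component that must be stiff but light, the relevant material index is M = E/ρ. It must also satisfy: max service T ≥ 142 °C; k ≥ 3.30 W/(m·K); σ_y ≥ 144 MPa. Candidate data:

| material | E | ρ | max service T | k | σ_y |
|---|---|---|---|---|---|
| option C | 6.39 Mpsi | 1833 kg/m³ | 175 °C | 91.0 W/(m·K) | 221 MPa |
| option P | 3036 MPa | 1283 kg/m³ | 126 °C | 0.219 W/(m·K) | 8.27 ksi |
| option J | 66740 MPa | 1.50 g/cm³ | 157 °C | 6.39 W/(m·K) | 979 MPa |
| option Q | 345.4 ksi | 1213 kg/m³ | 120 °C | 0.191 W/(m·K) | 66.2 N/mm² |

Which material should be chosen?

option J

Screen on constraints: max service T ≥ 142 °C; k ≥ 3.30 W/(m·K); σ_y ≥ 144 MPa. Survivors: option C, option J.
After converting to SI:
  option C: E = 44.06 GPa, ρ = 1833 kg/m³
  option J: E = 66.74 GPa, ρ = 1500 kg/m³
  option J: M = 44.5 MN·m/kg
  option C: M = 24.0 MN·m/kg
Option J ranks first.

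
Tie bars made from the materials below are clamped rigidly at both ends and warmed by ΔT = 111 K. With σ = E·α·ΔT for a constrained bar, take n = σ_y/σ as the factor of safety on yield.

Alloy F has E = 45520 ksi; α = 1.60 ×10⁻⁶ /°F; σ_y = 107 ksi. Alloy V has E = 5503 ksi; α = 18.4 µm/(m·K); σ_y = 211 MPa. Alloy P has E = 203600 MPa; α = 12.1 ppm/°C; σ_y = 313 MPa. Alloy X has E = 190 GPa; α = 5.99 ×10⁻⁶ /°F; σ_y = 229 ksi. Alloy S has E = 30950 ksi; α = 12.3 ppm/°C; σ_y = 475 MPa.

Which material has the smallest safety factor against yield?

alloy P

Converting E to GPa, α to ×10⁻⁶/K, σ_y to MPa, then σ and n for each:
  alloy F: E = 313.8, α = 2.88, σ_y = 737.7 → σ = 100 MPa, n = 7.35
  alloy V: E = 37.94, α = 18.4, σ_y = 211.0 → σ = 77.5 MPa, n = 2.72
  alloy P: E = 203.6, α = 12.1, σ_y = 313.0 → σ = 273 MPa, n = 1.14
  alloy X: E = 190.0, α = 10.8, σ_y = 1579 → σ = 227 MPa, n = 6.94
  alloy S: E = 213.4, α = 12.3, σ_y = 475.0 → σ = 291 MPa, n = 1.63
Alloy P has the lowest safety factor, n = 1.14.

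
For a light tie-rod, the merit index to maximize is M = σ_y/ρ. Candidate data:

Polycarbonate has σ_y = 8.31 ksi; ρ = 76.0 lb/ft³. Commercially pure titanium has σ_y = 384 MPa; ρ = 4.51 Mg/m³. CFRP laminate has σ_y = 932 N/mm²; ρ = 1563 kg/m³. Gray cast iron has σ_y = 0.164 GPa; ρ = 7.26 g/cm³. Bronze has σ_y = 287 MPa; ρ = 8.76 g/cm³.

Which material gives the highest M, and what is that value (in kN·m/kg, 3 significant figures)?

Putting every candidate on a common basis:
  polycarbonate: σ_y = 57.30 MPa, ρ = 1217 kg/m³
  commercially pure titanium: σ_y = 384.0 MPa, ρ = 4510 kg/m³
  CFRP laminate: σ_y = 932.0 MPa, ρ = 1563 kg/m³
  gray cast iron: σ_y = 164.0 MPa, ρ = 7260 kg/m³
  bronze: σ_y = 287.0 MPa, ρ = 8760 kg/m³
  CFRP laminate: M = 596 kN·m/kg
  commercially pure titanium: M = 85.1 kN·m/kg
  polycarbonate: M = 47.1 kN·m/kg
  bronze: M = 32.8 kN·m/kg
  gray cast iron: M = 22.6 kN·m/kg
CFRP laminate has the largest M.

CFRP laminate, M = 596 kN·m/kg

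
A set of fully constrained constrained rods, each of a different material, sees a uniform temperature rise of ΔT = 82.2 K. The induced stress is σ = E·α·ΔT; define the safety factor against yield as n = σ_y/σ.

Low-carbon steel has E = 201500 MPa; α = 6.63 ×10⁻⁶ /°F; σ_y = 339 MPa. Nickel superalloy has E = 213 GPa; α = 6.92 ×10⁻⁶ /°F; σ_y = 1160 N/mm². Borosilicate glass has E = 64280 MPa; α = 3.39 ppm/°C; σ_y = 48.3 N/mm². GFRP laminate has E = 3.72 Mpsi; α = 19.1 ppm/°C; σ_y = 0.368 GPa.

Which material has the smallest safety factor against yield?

With everything in SI (GPa, ×10⁻⁶/K, MPa):
  low-carbon steel: E = 201.5, α = 11.9, σ_y = 339.0 → σ = 198 MPa, n = 1.72
  nickel superalloy: E = 213.0, α = 12.5, σ_y = 1160 → σ = 218 MPa, n = 5.32
  borosilicate glass: E = 64.28, α = 3.39, σ_y = 48.30 → σ = 17.9 MPa, n = 2.70
  GFRP laminate: E = 25.65, α = 19.1, σ_y = 368.0 → σ = 40.3 MPa, n = 9.14
Low-carbon steel has the lowest safety factor, n = 1.72.

low-carbon steel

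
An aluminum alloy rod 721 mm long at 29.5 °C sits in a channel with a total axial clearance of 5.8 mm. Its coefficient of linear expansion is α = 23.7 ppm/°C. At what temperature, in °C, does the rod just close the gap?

α·L₀·ΔT = 5.8 mm ⇒ ΔT = 5.8 / (23.7×10⁻⁶ × 721.0) = 339.4 K.
T = 29.5 + 339.4 = 368.9 °C.

369 °C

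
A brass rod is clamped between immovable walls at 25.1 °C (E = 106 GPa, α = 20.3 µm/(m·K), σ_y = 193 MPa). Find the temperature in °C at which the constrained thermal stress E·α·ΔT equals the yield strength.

E·α·ΔT = 193.0 MPa ⇒ ΔT = 193.0 / (106.0×10³ × 20.3×10⁻⁶) = 89.69 K.
T = 25.1 + 89.69 = 114.8 °C.

115 °C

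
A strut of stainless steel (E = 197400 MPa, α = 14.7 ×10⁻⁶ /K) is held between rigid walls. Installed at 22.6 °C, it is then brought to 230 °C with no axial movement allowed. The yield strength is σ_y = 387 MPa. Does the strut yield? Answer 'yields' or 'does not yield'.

yields

E = 197400 MPa = 197.4 GPa.
ΔT = 207.4 K. Constrained thermal stress σ = E·α·ΔT = 197.4×10³ MPa × 14.7×10⁻⁶ × 207.4 = 602 MPa (compressive).
Compare to σ_y = 387 MPa: σ ≥ σ_y, so it yields.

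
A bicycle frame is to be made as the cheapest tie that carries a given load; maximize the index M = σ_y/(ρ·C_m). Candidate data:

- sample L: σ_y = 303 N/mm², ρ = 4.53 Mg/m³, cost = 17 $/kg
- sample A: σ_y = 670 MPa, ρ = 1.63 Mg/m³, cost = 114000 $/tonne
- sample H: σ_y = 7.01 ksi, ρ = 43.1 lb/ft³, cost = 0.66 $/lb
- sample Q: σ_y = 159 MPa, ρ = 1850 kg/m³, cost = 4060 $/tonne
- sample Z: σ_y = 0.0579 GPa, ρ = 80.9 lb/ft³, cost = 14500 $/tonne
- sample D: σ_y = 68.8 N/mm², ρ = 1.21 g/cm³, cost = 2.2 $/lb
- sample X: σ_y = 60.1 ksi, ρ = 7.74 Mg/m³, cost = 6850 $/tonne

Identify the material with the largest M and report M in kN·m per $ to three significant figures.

Normalizing units and computing the index:
  sample L: σ_y = 303.0 MPa, ρ = 4530 kg/m³, cost = 17.00 $/kg
  sample A: σ_y = 670.0 MPa, ρ = 1630 kg/m³, cost = 114.0 $/kg
  sample H: σ_y = 48.33 MPa, ρ = 690.4 kg/m³, cost = 1.455 $/kg
  sample Q: σ_y = 159.0 MPa, ρ = 1850 kg/m³, cost = 4.060 $/kg
  sample Z: σ_y = 57.90 MPa, ρ = 1296 kg/m³, cost = 14.50 $/kg
  sample D: σ_y = 68.80 MPa, ρ = 1210 kg/m³, cost = 4.850 $/kg
  sample X: σ_y = 414.4 MPa, ρ = 7740 kg/m³, cost = 6.850 $/kg
  sample H: M = 48.1 kN·m per $
  sample Q: M = 21.2 kN·m per $
  sample D: M = 11.7 kN·m per $
  sample X: M = 7.82 kN·m per $
  sample L: M = 3.93 kN·m per $
  sample A: M = 3.61 kN·m per $
  sample Z: M = 3.08 kN·m per $
Sample H ranks first.

sample H, M = 48.1 kN·m per $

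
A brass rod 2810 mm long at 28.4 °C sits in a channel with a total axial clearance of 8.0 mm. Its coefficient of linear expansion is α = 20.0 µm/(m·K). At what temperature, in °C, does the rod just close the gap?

α·L₀·ΔT = 8.0 mm ⇒ ΔT = 8.0 / (20.0×10⁻⁶ × 2810.0) = 142.3 K.
T = 28.4 + 142.3 = 170.7 °C.

171 °C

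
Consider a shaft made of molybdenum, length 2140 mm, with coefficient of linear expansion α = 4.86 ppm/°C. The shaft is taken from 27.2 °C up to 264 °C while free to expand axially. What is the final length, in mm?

ΔT = 264 − 27.2 = 236.8 K.
ΔL = α·L₀·ΔT = 4.86×10⁻⁶ × 2140 mm × 236.8 K = 2.46 mm.
L = L₀ + ΔL = 2140 + 2.46 = 2142.5 mm.

2142.5 mm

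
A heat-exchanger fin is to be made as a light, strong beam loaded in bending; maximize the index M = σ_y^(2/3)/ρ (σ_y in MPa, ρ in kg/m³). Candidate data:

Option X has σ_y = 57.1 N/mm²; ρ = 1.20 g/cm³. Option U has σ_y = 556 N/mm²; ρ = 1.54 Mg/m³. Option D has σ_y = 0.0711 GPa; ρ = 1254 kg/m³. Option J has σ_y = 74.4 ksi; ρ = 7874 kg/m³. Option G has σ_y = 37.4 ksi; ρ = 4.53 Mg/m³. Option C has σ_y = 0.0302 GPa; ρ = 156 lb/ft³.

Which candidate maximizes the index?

In SI units:
  option X: σ_y = 57.10 MPa, ρ = 1200 kg/m³
  option U: σ_y = 556.0 MPa, ρ = 1540 kg/m³
  option D: σ_y = 71.10 MPa, ρ = 1254 kg/m³
  option J: σ_y = 513.0 MPa, ρ = 7874 kg/m³
  option G: σ_y = 257.9 MPa, ρ = 4530 kg/m³
  option C: σ_y = 30.20 MPa, ρ = 2499 kg/m³
  option U: M = 43.9×10⁻³
  option D: M = 13.7×10⁻³
  option X: M = 12.4×10⁻³
  option G: M = 8.94×10⁻³
  option J: M = 8.14×10⁻³
  option C: M = 3.88×10⁻³
Option U ranks first.

option U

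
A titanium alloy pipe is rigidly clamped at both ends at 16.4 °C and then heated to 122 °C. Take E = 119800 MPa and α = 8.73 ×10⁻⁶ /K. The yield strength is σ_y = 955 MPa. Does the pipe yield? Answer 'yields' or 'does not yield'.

E = 119800 MPa = 119.8 GPa.
ΔT = 105.6 K. Constrained thermal stress σ = E·α·ΔT = 119.8×10³ MPa × 8.73×10⁻⁶ × 105.6 = 110 MPa (compressive).
Compare to σ_y = 955 MPa: σ < σ_y, so it does not yield.

does not yield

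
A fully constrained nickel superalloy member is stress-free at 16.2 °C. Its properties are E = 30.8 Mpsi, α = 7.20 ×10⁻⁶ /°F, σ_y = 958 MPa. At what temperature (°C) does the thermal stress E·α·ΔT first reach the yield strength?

E = 30.8 Mpsi = 212.4 GPa.
α = 7.20×10⁻⁶/°F × 9/5 = 13.0×10⁻⁶/K.
E·α·ΔT = 958.0 MPa ⇒ ΔT = 958.0 / (212.4×10³ × 13.0×10⁻⁶) = 348.1 K.
T = 16.2 + 348.1 = 364.3 °C.

364 °C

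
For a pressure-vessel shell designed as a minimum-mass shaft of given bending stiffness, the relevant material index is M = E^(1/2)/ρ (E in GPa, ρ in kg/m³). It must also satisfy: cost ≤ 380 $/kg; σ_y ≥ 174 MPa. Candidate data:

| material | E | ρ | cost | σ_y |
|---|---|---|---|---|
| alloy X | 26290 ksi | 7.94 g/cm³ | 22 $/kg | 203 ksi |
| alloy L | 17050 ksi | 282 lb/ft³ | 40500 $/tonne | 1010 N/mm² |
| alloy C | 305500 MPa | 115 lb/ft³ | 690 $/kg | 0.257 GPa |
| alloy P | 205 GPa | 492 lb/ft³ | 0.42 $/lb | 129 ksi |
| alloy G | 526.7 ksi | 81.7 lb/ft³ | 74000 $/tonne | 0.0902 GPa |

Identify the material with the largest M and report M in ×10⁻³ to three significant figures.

Screen on constraints: cost ≤ 380 $/kg; σ_y ≥ 174 MPa. Survivors: alloy X, alloy L, alloy P.
Putting every candidate on a common basis:
  alloy X: E = 181.3 GPa, ρ = 7940 kg/m³
  alloy L: E = 117.6 GPa, ρ = 4517 kg/m³
  alloy P: E = 205.0 GPa, ρ = 7881 kg/m³
  alloy L: M = 2.40×10⁻³
  alloy P: M = 1.82×10⁻³
  alloy X: M = 1.70×10⁻³
Highest index: alloy L.

alloy L, M = 2.40×10⁻³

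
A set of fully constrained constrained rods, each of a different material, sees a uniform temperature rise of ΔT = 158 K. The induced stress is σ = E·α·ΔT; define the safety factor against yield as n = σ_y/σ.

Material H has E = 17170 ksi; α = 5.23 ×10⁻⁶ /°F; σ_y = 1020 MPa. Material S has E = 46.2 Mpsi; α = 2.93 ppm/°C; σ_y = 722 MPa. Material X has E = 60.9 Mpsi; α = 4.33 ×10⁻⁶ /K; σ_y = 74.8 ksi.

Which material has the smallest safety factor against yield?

material X

Per material, after unit conversion:
  material H: E = 118.4, α = 9.41, σ_y = 1020 → σ = 176 MPa, n = 5.79
  material S: E = 318.5, α = 2.93, σ_y = 722.0 → σ = 147 MPa, n = 4.90
  material X: E = 419.9, α = 4.33, σ_y = 515.7 → σ = 287 MPa, n = 1.80
Material X has the lowest safety factor, n = 1.80.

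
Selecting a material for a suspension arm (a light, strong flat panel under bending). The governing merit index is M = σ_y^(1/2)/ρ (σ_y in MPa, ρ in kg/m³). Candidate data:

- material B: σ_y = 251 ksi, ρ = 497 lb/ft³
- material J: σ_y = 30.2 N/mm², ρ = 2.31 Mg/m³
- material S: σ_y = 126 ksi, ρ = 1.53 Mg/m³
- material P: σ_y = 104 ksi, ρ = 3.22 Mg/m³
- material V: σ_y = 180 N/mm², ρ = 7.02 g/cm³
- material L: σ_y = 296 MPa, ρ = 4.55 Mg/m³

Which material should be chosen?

Normalizing units and computing the index:
  material B: σ_y = 1731 MPa, ρ = 7961 kg/m³
  material J: σ_y = 30.20 MPa, ρ = 2310 kg/m³
  material S: σ_y = 868.7 MPa, ρ = 1530 kg/m³
  material P: σ_y = 717.1 MPa, ρ = 3220 kg/m³
  material V: σ_y = 180.0 MPa, ρ = 7020 kg/m³
  material L: σ_y = 296.0 MPa, ρ = 4550 kg/m³
  material S: M = 19.3×10⁻³
  material P: M = 8.32×10⁻³
  material B: M = 5.23×10⁻³
  material L: M = 3.78×10⁻³
  material J: M = 2.38×10⁻³
  material V: M = 1.91×10⁻³
The maximum is for material S.

material S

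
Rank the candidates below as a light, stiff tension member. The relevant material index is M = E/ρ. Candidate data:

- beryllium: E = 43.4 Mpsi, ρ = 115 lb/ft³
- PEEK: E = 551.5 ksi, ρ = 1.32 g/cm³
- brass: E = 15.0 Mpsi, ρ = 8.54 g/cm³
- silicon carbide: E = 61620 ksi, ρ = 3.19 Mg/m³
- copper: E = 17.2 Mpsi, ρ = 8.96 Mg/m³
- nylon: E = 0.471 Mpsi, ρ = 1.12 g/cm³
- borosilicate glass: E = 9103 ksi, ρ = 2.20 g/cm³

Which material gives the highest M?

In SI units:
  beryllium: E = 299.2 GPa, ρ = 1842 kg/m³
  PEEK: E = 3.802 GPa, ρ = 1320 kg/m³
  brass: E = 103.4 GPa, ρ = 8540 kg/m³
  silicon carbide: E = 424.9 GPa, ρ = 3190 kg/m³
  copper: E = 118.6 GPa, ρ = 8960 kg/m³
  nylon: E = 3.247 GPa, ρ = 1120 kg/m³
  borosilicate glass: E = 62.76 GPa, ρ = 2200 kg/m³
  beryllium: M = 162 MN·m/kg
  silicon carbide: M = 133 MN·m/kg
  borosilicate glass: M = 28.5 MN·m/kg
  copper: M = 13.2 MN·m/kg
  brass: M = 12.1 MN·m/kg
  nylon: M = 2.90 MN·m/kg
  PEEK: M = 2.88 MN·m/kg
Highest index: beryllium.

beryllium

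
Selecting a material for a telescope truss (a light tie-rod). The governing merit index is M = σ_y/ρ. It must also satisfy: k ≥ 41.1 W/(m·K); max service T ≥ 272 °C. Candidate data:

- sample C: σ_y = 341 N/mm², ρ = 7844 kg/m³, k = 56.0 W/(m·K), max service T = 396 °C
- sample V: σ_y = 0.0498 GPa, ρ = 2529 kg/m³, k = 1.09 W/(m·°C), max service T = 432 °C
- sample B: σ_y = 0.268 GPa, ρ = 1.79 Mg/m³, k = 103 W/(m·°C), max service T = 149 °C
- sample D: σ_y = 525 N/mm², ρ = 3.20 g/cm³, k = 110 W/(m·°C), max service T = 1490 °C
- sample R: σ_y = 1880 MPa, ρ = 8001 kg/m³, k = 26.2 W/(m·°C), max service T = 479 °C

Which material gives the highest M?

sample D

Screen on constraints: k ≥ 41.1 W/(m·K); max service T ≥ 272 °C. Survivors: sample C, sample D.
Convert each candidate to consistent units, then evaluate M:
  sample C: σ_y = 341.0 MPa, ρ = 7844 kg/m³
  sample D: σ_y = 525.0 MPa, ρ = 3200 kg/m³
  sample D: M = 164 kN·m/kg
  sample C: M = 43.5 kN·m/kg
Highest index: sample D.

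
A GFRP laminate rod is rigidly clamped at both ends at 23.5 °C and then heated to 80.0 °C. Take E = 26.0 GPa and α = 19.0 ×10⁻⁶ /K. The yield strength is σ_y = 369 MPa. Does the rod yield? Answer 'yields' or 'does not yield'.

does not yield

ΔT = 56.50 K. Constrained thermal stress σ = E·α·ΔT = 26.00×10³ MPa × 19.0×10⁻⁶ × 56.50 = 27.9 MPa (compressive).
Compare to σ_y = 369 MPa: σ < σ_y, so it does not yield.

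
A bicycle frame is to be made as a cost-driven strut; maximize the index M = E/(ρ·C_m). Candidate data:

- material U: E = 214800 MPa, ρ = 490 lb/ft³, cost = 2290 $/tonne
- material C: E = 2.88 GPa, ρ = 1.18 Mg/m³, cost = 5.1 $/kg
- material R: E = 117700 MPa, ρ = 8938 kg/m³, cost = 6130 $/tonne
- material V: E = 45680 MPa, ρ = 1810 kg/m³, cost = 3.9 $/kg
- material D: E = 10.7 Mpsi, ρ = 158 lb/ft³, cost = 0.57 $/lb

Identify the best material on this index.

material D

After converting to SI:
  material U: E = 214.8 GPa, ρ = 7849 kg/m³, cost = 2.290 $/kg
  material C: E = 2.880 GPa, ρ = 1180 kg/m³, cost = 5.100 $/kg
  material R: E = 117.7 GPa, ρ = 8938 kg/m³, cost = 6.130 $/kg
  material V: E = 45.68 GPa, ρ = 1810 kg/m³, cost = 3.900 $/kg
  material D: E = 73.77 GPa, ρ = 2531 kg/m³, cost = 1.257 $/kg
  material D: M = 23.2 MN·m per $
  material U: M = 12.0 MN·m per $
  material V: M = 6.47 MN·m per $
  material R: M = 2.15 MN·m per $
  material C: M = 0.479 MN·m per $
Material D ranks first.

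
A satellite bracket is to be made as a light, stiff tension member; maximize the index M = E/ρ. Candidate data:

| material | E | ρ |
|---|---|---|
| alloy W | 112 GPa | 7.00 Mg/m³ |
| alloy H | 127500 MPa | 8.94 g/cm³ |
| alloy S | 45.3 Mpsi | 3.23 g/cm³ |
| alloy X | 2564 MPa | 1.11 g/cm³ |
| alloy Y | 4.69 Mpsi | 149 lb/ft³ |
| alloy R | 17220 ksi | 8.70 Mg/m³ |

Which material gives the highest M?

alloy S

In SI units:
  alloy W: E = 112.0 GPa, ρ = 7000 kg/m³
  alloy H: E = 127.5 GPa, ρ = 8940 kg/m³
  alloy S: E = 312.3 GPa, ρ = 3230 kg/m³
  alloy X: E = 2.564 GPa, ρ = 1110 kg/m³
  alloy Y: E = 32.34 GPa, ρ = 2387 kg/m³
  alloy R: E = 118.7 GPa, ρ = 8700 kg/m³
  alloy S: M = 96.7 MN·m/kg
  alloy W: M = 16.0 MN·m/kg
  alloy H: M = 14.3 MN·m/kg
  alloy R: M = 13.6 MN·m/kg
  alloy Y: M = 13.5 MN·m/kg
  alloy X: M = 2.31 MN·m/kg
Highest index: alloy S.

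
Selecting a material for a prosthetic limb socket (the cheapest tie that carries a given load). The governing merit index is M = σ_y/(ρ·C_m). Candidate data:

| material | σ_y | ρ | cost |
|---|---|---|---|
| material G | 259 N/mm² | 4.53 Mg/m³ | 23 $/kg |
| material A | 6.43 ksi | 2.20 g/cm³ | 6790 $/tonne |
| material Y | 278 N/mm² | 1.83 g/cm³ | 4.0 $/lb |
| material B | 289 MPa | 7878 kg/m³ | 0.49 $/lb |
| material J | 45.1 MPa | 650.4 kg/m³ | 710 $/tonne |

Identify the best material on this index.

Putting every candidate on a common basis:
  material G: σ_y = 259.0 MPa, ρ = 4530 kg/m³, cost = 23.00 $/kg
  material A: σ_y = 44.33 MPa, ρ = 2200 kg/m³, cost = 6.790 $/kg
  material Y: σ_y = 278.0 MPa, ρ = 1830 kg/m³, cost = 8.818 $/kg
  material B: σ_y = 289.0 MPa, ρ = 7878 kg/m³, cost = 1.080 $/kg
  material J: σ_y = 45.10 MPa, ρ = 650.4 kg/m³, cost = 0.7100 $/kg
  material J: M = 97.7 kN·m per $
  material B: M = 34.0 kN·m per $
  material Y: M = 17.2 kN·m per $
  material A: M = 2.97 kN·m per $
  material G: M = 2.49 kN·m per $
The maximum is for material J.

material J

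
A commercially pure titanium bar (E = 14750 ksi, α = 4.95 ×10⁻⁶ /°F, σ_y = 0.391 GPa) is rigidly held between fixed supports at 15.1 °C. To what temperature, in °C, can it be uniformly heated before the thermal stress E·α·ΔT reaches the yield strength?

447 °C

E = 14750 ksi = 101.7 GPa.
α = 4.95×10⁻⁶/°F × 9/5 = 8.91×10⁻⁶/K.
σ_y = 0.391 GPa = 391.0 MPa.
E·α·ΔT = 391.0 MPa ⇒ ΔT = 391.0 / (101.7×10³ × 8.91×10⁻⁶) = 431.5 K.
T = 15.1 + 431.5 = 446.6 °C.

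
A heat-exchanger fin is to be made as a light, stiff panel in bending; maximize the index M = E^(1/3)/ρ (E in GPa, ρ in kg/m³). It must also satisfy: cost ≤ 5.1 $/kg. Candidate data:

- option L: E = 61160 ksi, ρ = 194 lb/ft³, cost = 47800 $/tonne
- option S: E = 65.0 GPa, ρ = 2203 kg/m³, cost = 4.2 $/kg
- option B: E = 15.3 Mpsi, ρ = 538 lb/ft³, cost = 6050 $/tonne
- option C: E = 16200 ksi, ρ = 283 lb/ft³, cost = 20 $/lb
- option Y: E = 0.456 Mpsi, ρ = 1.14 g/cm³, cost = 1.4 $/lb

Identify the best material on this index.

Screen on constraints: cost ≤ 5.1 $/kg. Survivors: option S, option Y.
Convert each candidate to consistent units, then evaluate M:
  option S: E = 65.00 GPa, ρ = 2203 kg/m³
  option Y: E = 3.144 GPa, ρ = 1140 kg/m³
  option S: M = 1.83×10⁻³
  option Y: M = 1.29×10⁻³
Highest index: option S.

option S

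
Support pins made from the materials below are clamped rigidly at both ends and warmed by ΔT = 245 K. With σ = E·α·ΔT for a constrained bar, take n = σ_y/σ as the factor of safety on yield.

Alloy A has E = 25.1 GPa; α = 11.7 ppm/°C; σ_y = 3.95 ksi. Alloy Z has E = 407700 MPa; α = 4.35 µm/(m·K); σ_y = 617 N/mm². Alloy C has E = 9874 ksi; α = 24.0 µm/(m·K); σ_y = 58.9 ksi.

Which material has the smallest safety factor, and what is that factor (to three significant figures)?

In consistent units (E in GPa, α in ×10⁻⁶/K, σ_y in MPa):
  alloy A: E = 25.10, α = 11.7, σ_y = 27.23 → σ = 71.9 MPa, n = 0.379
  alloy Z: E = 407.7, α = 4.35, σ_y = 617.0 → σ = 435 MPa, n = 1.42
  alloy C: E = 68.08, α = 24.0, σ_y = 406.1 → σ = 400 MPa, n = 1.01
Smallest n: alloy A with n = 0.379.

alloy A, n = 0.379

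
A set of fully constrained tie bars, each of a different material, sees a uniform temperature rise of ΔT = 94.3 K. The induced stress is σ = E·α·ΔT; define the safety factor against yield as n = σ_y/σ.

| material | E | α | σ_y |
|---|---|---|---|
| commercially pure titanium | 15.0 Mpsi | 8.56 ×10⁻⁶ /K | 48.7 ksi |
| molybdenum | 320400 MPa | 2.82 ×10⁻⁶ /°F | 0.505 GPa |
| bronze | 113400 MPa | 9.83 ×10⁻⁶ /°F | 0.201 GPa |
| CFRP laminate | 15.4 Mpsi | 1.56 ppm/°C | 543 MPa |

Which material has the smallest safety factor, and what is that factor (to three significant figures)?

bronze, n = 1.06

In consistent units (E in GPa, α in ×10⁻⁶/K, σ_y in MPa):
  commercially pure titanium: E = 103.4, α = 8.56, σ_y = 335.8 → σ = 83.5 MPa, n = 4.02
  molybdenum: E = 320.4, α = 5.08, σ_y = 505.0 → σ = 153 MPa, n = 3.29
  bronze: E = 113.4, α = 17.7, σ_y = 201.0 → σ = 189 MPa, n = 1.06
  CFRP laminate: E = 106.2, α = 1.56, σ_y = 543.0 → σ = 15.6 MPa, n = 34.8
Bronze has the lowest safety factor, n = 1.06.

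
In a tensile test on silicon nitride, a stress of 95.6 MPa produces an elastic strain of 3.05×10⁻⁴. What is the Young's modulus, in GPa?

E = σ/ε = 95.6 MPa / 3.05×10⁻⁴ = 313400 MPa = 313 GPa.

313 GPa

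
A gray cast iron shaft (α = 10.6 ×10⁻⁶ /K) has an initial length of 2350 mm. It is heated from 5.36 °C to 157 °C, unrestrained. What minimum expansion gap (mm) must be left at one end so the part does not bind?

ΔT = 157 − 5.36 = 151.6 K.
ΔL = α·L₀·ΔT = 10.6×10⁻⁶ × 2350 mm × 151.6 K = 3.78 mm.

3.78 mm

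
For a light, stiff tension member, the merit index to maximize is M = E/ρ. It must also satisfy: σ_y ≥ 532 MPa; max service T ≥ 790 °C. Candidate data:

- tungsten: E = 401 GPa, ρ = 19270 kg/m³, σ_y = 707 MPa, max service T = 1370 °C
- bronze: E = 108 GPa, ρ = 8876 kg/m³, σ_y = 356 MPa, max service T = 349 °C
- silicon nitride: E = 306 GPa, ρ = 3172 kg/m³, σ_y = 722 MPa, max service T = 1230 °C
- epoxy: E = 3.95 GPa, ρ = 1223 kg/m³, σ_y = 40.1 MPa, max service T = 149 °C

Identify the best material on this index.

silicon nitride

Screen on constraints: σ_y ≥ 532 MPa; max service T ≥ 790 °C. Survivors: tungsten, silicon nitride.
Per-candidate index values:
  silicon nitride: M = 96.5 MN·m/kg
  tungsten: M = 20.8 MN·m/kg
Silicon nitride ranks first.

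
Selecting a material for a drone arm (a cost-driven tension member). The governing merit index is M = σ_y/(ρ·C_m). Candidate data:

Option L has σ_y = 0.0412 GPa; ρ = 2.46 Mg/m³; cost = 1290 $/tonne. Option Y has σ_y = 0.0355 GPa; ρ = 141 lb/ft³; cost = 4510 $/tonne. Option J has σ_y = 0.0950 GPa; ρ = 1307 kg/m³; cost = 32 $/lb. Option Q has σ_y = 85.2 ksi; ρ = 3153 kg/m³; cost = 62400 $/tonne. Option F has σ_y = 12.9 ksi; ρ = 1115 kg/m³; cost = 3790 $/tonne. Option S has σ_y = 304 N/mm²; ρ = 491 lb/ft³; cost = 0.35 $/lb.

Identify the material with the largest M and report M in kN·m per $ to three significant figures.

option S, M = 50.1 kN·m per $

Convert each candidate to consistent units, then evaluate M:
  option L: σ_y = 41.20 MPa, ρ = 2460 kg/m³, cost = 1.290 $/kg
  option Y: σ_y = 35.50 MPa, ρ = 2259 kg/m³, cost = 4.510 $/kg
  option J: σ_y = 95.00 MPa, ρ = 1307 kg/m³, cost = 70.55 $/kg
  option Q: σ_y = 587.4 MPa, ρ = 3153 kg/m³, cost = 62.40 $/kg
  option F: σ_y = 88.94 MPa, ρ = 1115 kg/m³, cost = 3.790 $/kg
  option S: σ_y = 304.0 MPa, ρ = 7865 kg/m³, cost = 0.7716 $/kg
  option S: M = 50.1 kN·m per $
  option F: M = 21.0 kN·m per $
  option L: M = 13.0 kN·m per $
  option Y: M = 3.49 kN·m per $
  option Q: M = 2.99 kN·m per $
  option J: M = 1.03 kN·m per $
Highest index: option S.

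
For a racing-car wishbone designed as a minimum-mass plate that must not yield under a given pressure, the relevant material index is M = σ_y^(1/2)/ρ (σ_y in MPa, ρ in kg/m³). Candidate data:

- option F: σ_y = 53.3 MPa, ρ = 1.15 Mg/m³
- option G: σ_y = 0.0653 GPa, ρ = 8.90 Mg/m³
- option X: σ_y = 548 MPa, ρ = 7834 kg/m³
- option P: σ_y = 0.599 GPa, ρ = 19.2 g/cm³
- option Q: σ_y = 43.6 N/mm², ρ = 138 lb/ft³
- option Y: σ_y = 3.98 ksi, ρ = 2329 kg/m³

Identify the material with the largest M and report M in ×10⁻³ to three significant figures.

Convert each candidate to consistent units, then evaluate M:
  option F: σ_y = 53.30 MPa, ρ = 1150 kg/m³
  option G: σ_y = 65.30 MPa, ρ = 8900 kg/m³
  option X: σ_y = 548.0 MPa, ρ = 7834 kg/m³
  option P: σ_y = 599.0 MPa, ρ = 19200 kg/m³
  option Q: σ_y = 43.60 MPa, ρ = 2211 kg/m³
  option Y: σ_y = 27.44 MPa, ρ = 2329 kg/m³
  option F: M = 6.35×10⁻³
  option X: M = 2.99×10⁻³
  option Q: M = 2.99×10⁻³
  option Y: M = 2.25×10⁻³
  option P: M = 1.27×10⁻³
  option G: M = 0.908×10⁻³
Option F ranks first.

option F, M = 6.35×10⁻³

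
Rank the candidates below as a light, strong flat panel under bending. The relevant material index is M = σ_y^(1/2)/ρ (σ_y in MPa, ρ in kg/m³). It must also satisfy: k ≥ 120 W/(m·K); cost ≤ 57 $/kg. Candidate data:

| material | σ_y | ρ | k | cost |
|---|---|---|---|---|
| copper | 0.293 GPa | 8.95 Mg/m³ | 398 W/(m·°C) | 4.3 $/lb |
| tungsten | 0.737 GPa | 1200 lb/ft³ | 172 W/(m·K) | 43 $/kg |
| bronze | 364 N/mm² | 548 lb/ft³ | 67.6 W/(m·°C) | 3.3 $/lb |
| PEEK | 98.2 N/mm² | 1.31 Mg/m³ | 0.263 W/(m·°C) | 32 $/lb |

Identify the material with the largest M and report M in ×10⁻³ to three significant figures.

copper, M = 1.91×10⁻³

Screen on constraints: k ≥ 120 W/(m·K); cost ≤ 57 $/kg. Survivors: copper, tungsten.
After converting to SI:
  copper: σ_y = 293.0 MPa, ρ = 8950 kg/m³
  tungsten: σ_y = 737.0 MPa, ρ = 19220 kg/m³
  copper: M = 1.91×10⁻³
  tungsten: M = 1.41×10⁻³
Highest index: copper.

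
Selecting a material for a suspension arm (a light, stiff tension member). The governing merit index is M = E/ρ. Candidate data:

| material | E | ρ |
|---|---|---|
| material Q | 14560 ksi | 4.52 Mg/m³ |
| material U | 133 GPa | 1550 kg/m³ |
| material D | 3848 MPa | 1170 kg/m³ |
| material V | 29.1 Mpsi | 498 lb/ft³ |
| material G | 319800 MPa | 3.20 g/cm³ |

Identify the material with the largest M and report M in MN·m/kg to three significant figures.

material G, M = 99.9 MN·m/kg

Putting every candidate on a common basis:
  material Q: E = 100.4 GPa, ρ = 4520 kg/m³
  material U: E = 133.0 GPa, ρ = 1550 kg/m³
  material D: E = 3.848 GPa, ρ = 1170 kg/m³
  material V: E = 200.6 GPa, ρ = 7977 kg/m³
  material G: E = 319.8 GPa, ρ = 3200 kg/m³
  material G: M = 99.9 MN·m/kg
  material U: M = 85.8 MN·m/kg
  material V: M = 25.2 MN·m/kg
  material Q: M = 22.2 MN·m/kg
  material D: M = 3.29 MN·m/kg
Material G ranks first.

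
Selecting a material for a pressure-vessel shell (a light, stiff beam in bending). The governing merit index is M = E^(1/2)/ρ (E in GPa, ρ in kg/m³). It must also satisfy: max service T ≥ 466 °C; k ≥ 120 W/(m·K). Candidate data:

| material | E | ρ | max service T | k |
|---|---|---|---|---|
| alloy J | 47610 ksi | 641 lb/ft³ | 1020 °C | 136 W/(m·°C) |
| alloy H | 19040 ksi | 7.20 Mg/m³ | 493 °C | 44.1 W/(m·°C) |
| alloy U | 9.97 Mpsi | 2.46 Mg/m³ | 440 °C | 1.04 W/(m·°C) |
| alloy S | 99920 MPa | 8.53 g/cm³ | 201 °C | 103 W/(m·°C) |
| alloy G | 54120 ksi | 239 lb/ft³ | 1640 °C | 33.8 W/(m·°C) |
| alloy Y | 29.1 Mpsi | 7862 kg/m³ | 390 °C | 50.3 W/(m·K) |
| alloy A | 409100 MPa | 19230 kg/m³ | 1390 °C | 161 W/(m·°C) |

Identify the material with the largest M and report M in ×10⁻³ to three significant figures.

Screen on constraints: max service T ≥ 466 °C; k ≥ 120 W/(m·K). Survivors: alloy J, alloy A.
In SI units:
  alloy J: E = 328.3 GPa, ρ = 10270 kg/m³
  alloy A: E = 409.1 GPa, ρ = 19230 kg/m³
  alloy J: M = 1.76×10⁻³
  alloy A: M = 1.05×10⁻³
The maximum is for alloy J.

alloy J, M = 1.76×10⁻³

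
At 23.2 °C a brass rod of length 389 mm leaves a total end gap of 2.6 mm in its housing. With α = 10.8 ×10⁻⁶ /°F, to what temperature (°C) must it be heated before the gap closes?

367 °C

α = 10.8×10⁻⁶/°F × 9/5 = 19.4×10⁻⁶/K.
α·L₀·ΔT = 2.6 mm ⇒ ΔT = 2.6 / (19.4×10⁻⁶ × 389.0) = 343.8 K.
T = 23.2 + 343.8 = 367.0 °C.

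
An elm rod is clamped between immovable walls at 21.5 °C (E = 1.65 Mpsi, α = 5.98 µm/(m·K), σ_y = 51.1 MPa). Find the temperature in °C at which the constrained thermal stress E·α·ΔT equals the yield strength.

E = 1.65 Mpsi = 11.38 GPa.
E·α·ΔT = 51.10 MPa ⇒ ΔT = 51.10 / (11.38×10³ × 5.98×10⁻⁶) = 751.1 K.
T = 21.5 + 751.1 = 772.6 °C.

773 °C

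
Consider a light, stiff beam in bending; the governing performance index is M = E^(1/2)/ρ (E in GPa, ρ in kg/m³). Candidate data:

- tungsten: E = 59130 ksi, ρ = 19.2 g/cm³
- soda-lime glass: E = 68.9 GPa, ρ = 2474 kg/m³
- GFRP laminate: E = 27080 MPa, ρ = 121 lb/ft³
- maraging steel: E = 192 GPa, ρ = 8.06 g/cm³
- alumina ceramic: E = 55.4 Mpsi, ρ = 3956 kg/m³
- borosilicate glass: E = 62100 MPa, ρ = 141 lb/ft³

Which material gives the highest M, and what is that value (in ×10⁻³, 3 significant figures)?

alumina ceramic, M = 4.94×10⁻³

Convert each candidate to consistent units, then evaluate M:
  tungsten: E = 407.7 GPa, ρ = 19200 kg/m³
  soda-lime glass: E = 68.90 GPa, ρ = 2474 kg/m³
  GFRP laminate: E = 27.08 GPa, ρ = 1938 kg/m³
  maraging steel: E = 192.0 GPa, ρ = 8060 kg/m³
  alumina ceramic: E = 382.0 GPa, ρ = 3956 kg/m³
  borosilicate glass: E = 62.10 GPa, ρ = 2259 kg/m³
  alumina ceramic: M = 4.94×10⁻³
  borosilicate glass: M = 3.49×10⁻³
  soda-lime glass: M = 3.36×10⁻³
  GFRP laminate: M = 2.68×10⁻³
  maraging steel: M = 1.72×10⁻³
  tungsten: M = 1.05×10⁻³
Alumina ceramic ranks first.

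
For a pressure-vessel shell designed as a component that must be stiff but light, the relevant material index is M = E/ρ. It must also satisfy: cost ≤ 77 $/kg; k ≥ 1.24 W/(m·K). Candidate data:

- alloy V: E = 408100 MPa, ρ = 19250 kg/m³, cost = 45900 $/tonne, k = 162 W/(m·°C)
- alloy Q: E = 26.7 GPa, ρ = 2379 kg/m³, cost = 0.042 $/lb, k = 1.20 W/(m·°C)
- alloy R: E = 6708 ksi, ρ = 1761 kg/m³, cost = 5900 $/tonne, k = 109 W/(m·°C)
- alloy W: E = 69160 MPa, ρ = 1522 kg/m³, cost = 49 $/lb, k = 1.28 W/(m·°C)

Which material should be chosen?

alloy R

Screen on constraints: cost ≤ 77 $/kg; k ≥ 1.24 W/(m·K). Survivors: alloy V, alloy R.
Convert each candidate to consistent units, then evaluate M:
  alloy V: E = 408.1 GPa, ρ = 19250 kg/m³
  alloy R: E = 46.25 GPa, ρ = 1761 kg/m³
  alloy R: M = 26.3 MN·m/kg
  alloy V: M = 21.2 MN·m/kg
The maximum is for alloy R.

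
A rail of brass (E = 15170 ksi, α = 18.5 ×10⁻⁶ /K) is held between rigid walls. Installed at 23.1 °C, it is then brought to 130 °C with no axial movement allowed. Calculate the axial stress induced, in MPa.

207 MPa

E = 15170 ksi = 104.6 GPa.
ΔT = 106.9 K. Constrained thermal stress σ = E·α·ΔT = 104.6×10³ MPa × 18.5×10⁻⁶ × 106.9 = 207 MPa (compressive).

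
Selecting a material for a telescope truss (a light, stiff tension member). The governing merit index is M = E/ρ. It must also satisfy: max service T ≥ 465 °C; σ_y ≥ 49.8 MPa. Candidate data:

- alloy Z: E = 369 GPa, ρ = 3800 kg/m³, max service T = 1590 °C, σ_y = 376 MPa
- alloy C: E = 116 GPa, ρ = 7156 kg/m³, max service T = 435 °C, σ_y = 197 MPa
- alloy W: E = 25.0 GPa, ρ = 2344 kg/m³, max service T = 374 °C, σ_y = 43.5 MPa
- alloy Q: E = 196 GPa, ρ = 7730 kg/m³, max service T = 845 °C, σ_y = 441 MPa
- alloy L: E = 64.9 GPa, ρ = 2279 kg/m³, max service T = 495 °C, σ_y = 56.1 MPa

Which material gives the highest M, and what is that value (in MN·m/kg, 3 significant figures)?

alloy Z, M = 97.1 MN·m/kg

Screen on constraints: max service T ≥ 465 °C; σ_y ≥ 49.8 MPa. Survivors: alloy Z, alloy Q, alloy L.
Per-candidate index values:
  alloy Z: M = 97.1 MN·m/kg
  alloy L: M = 28.5 MN·m/kg
  alloy Q: M = 25.4 MN·m/kg
Highest index: alloy Z.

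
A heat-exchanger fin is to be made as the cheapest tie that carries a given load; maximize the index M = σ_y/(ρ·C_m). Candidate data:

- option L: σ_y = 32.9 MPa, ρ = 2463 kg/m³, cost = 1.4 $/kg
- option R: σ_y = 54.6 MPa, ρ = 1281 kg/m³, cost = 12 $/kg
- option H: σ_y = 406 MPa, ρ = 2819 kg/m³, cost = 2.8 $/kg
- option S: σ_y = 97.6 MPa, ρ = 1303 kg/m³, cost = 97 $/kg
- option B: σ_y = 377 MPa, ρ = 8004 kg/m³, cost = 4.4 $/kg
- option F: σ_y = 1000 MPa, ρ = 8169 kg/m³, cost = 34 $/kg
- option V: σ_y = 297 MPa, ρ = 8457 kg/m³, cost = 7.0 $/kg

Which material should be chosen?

option H

Evaluate M for each candidate:
  option H: M = 51.4 kN·m per $
  option B: M = 10.7 kN·m per $
  option L: M = 9.54 kN·m per $
  option V: M = 5.02 kN·m per $
  option F: M = 3.60 kN·m per $
  option R: M = 3.55 kN·m per $
  option S: M = 0.772 kN·m per $
The maximum is for option H.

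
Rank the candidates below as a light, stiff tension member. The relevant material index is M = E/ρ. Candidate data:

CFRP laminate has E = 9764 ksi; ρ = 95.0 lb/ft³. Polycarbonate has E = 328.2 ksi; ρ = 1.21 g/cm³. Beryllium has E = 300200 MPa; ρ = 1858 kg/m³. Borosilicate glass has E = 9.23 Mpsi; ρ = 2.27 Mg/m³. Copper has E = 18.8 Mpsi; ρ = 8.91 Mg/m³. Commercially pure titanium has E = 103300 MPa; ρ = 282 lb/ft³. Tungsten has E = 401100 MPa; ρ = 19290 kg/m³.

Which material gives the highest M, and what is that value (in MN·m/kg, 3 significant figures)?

beryllium, M = 162 MN·m/kg

Normalizing units and computing the index:
  CFRP laminate: E = 67.32 GPa, ρ = 1522 kg/m³
  polycarbonate: E = 2.263 GPa, ρ = 1210 kg/m³
  beryllium: E = 300.2 GPa, ρ = 1858 kg/m³
  borosilicate glass: E = 63.64 GPa, ρ = 2270 kg/m³
  copper: E = 129.6 GPa, ρ = 8910 kg/m³
  commercially pure titanium: E = 103.3 GPa, ρ = 4517 kg/m³
  tungsten: E = 401.1 GPa, ρ = 19290 kg/m³
  beryllium: M = 162 MN·m/kg
  CFRP laminate: M = 44.2 MN·m/kg
  borosilicate glass: M = 28.0 MN·m/kg
  commercially pure titanium: M = 22.9 MN·m/kg
  tungsten: M = 20.8 MN·m/kg
  copper: M = 14.5 MN·m/kg
  polycarbonate: M = 1.87 MN·m/kg
The maximum is for beryllium.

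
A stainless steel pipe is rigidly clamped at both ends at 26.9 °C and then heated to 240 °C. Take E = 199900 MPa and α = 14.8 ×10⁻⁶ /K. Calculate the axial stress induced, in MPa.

630 MPa

E = 199900 MPa = 199.9 GPa.
ΔT = 213.1 K. Constrained thermal stress σ = E·α·ΔT = 199.9×10³ MPa × 14.8×10⁻⁶ × 213.1 = 630 MPa (compressive).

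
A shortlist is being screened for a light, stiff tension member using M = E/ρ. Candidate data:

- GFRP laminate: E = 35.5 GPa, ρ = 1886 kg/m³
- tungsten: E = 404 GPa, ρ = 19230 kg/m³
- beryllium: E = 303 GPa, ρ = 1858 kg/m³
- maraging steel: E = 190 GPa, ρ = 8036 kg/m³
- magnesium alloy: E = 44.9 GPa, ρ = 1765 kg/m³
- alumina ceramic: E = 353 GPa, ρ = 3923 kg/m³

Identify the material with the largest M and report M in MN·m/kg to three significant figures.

beryllium, M = 163 MN·m/kg

Per-candidate index values:
  beryllium: M = 163 MN·m/kg
  alumina ceramic: M = 90.0 MN·m/kg
  magnesium alloy: M = 25.4 MN·m/kg
  maraging steel: M = 23.6 MN·m/kg
  tungsten: M = 21.0 MN·m/kg
  GFRP laminate: M = 18.8 MN·m/kg
Highest index: beryllium.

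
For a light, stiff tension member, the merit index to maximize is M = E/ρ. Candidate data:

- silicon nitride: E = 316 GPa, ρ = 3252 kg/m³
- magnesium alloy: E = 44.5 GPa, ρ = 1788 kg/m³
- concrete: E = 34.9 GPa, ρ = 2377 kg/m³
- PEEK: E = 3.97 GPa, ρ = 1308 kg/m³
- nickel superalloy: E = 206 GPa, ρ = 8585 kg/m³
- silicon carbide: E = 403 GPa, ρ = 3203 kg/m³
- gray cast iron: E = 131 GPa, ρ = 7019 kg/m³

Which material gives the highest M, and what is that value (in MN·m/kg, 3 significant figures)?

Computing M directly (units already consistent):
  silicon carbide: M = 126 MN·m/kg
  silicon nitride: M = 97.2 MN·m/kg
  magnesium alloy: M = 24.9 MN·m/kg
  nickel superalloy: M = 24.0 MN·m/kg
  gray cast iron: M = 18.7 MN·m/kg
  concrete: M = 14.7 MN·m/kg
  PEEK: M = 3.04 MN·m/kg
Silicon carbide ranks first.

silicon carbide, M = 126 MN·m/kg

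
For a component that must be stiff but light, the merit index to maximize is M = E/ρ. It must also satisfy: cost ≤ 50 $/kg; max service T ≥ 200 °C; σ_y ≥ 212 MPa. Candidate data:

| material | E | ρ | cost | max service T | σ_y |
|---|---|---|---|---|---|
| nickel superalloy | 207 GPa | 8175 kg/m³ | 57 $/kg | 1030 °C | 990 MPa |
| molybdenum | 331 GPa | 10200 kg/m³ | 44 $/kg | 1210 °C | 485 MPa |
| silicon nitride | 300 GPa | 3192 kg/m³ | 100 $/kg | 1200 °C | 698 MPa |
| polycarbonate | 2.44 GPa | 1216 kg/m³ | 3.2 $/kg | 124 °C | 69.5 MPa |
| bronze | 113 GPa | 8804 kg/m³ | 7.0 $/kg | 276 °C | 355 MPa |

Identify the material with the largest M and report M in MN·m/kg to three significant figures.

Screen on constraints: cost ≤ 50 $/kg; max service T ≥ 200 °C; σ_y ≥ 212 MPa. Survivors: molybdenum, bronze.
Per-candidate index values:
  molybdenum: M = 32.5 MN·m/kg
  bronze: M = 12.8 MN·m/kg
The maximum is for molybdenum.

molybdenum, M = 32.5 MN·m/kg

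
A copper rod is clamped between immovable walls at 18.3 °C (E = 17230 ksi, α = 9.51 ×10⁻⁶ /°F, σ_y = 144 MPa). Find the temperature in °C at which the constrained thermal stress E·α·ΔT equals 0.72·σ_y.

E = 17230 ksi = 118.8 GPa.
α = 9.51×10⁻⁶/°F × 9/5 = 17.1×10⁻⁶/K.
E·α·ΔT = 103.7 MPa ⇒ ΔT = 103.7 / (118.8×10³ × 17.1×10⁻⁶) = 50.98 K.
T = 18.3 + 50.98 = 69.28 °C.

69.3 °C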